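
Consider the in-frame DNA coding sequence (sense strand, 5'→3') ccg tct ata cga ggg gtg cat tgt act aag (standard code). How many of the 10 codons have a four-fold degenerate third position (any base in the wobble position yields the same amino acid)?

Codon 1 CCG (Pro): third position 4-fold.
Codon 2 TCT (Ser): third position 4-fold.
Codon 3 ATA (Ile): third position 3-fold.
Codon 4 CGA (Arg): third position 4-fold.
Codon 5 GGG (Gly): third position 4-fold.
Codon 6 GTG (Val): third position 4-fold.
Codon 7 CAT (His): third position 2-fold.
Codon 8 TGT (Cys): third position 2-fold.
Codon 9 ACT (Thr): third position 4-fold.
Codon 10 AAG (Lys): third position 2-fold.
Four-fold degenerate third positions: 6.

6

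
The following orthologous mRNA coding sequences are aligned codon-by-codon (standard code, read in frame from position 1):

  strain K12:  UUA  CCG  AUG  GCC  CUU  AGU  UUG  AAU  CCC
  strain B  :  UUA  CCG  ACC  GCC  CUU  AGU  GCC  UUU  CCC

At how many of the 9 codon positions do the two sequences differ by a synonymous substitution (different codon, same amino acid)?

Codon 1: UUA Leu / UUA Leu — identical.
Codon 2: CCG Pro / CCG Pro — identical.
Codon 3: AUG Met / ACC Thr — nonsynonymous.
Codon 4: GCC Ala / GCC Ala — identical.
Codon 5: CUU Leu / CUU Leu — identical.
Codon 6: AGU Ser / AGU Ser — identical.
Codon 7: UUG Leu / GCC Ala — nonsynonymous.
Codon 8: AAU Asn / UUU Phe — nonsynonymous.
Codon 9: CCC Pro / CCC Pro — identical.
Synonymous differences: 0.

0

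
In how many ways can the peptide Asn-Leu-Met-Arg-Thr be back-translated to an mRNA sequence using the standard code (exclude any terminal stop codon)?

288

Asn: 2 codons.
Leu: 6 codons.
Met: 1 codon.
Arg: 6 codons.
Thr: 4 codons.
2 × 6 × 1 × 6 × 4 = 288.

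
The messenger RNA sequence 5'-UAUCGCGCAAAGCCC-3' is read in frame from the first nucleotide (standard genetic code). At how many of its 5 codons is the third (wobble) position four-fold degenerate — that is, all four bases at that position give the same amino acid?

3

Codon 1 UAU (Tyr): third position 2-fold.
Codon 2 CGC (Arg): third position 4-fold.
Codon 3 GCA (Ala): third position 4-fold.
Codon 4 AAG (Lys): third position 2-fold.
Codon 5 CCC (Pro): third position 4-fold.
Four-fold degenerate third positions: 3.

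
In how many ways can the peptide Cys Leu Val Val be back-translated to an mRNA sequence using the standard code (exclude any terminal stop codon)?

Cys: 2 codons.
Leu: 6 codons.
Val: 4 codons.
Val: 4 codons.
2 × 6 × 4 × 4 = 192.

192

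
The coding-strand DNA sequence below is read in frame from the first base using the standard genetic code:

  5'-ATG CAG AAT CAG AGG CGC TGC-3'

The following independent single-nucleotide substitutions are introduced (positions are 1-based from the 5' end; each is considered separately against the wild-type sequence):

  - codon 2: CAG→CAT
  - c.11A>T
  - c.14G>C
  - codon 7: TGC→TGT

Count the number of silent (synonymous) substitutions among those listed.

Codon 2: CAG (Gln) → CAT (His) — missense.
Codon 4: CAG (Gln) → CTG (Leu) — missense.
Codon 5: AGG (Arg) → ACG (Thr) — missense.
Codon 7: TGC (Cys) → TGT (Cys) — synonymous.
Synonymous: 1 of 4.

1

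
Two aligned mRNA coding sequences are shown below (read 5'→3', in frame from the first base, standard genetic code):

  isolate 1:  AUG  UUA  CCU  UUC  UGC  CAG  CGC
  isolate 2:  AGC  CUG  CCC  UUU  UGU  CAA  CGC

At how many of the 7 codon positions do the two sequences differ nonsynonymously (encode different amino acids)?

Codon 1: AUG Met / AGC Ser — nonsynonymous.
Codon 2: UUA Leu / CUG Leu — synonymous.
Codon 3: CCU Pro / CCC Pro — synonymous.
Codon 4: UUC Phe / UUU Phe — synonymous.
Codon 5: UGC Cys / UGU Cys — synonymous.
Codon 6: CAG Gln / CAA Gln — synonymous.
Codon 7: CGC Arg / CGC Arg — identical.
Nonsynonymous differences: 1.

1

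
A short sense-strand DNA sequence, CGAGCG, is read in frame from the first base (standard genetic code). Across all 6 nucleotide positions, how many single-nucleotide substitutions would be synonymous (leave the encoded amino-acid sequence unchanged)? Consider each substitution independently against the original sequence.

Codon 1 (CGA, Arg): 4 synonymous substitutions.
Codon 2 (GCG, Ala): 3 synonymous substitutions.
Total: 4 + 3 = 7.

7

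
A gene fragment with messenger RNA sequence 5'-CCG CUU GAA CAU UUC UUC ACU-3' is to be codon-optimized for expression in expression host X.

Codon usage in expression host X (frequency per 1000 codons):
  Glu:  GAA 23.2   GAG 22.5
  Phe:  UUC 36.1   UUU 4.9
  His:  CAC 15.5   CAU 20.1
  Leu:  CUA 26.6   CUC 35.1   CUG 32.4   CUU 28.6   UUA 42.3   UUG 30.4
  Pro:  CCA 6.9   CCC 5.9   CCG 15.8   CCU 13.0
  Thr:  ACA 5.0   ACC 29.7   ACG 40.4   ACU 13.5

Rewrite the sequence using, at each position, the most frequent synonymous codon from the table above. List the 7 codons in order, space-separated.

CCG UUA GAA CAU UUC UUC ACG

Codon 1 (Pro): best is CCG at 15.8.
Codon 2 (Leu): best is UUA at 42.3.
Codon 3 (Glu): best is GAA at 23.2.
Codon 4 (His): best is CAU at 20.1.
Codon 5 (Phe): best is UUC at 36.1.
Codon 6 (Phe): best is UUC at 36.1.
Codon 7 (Thr): best is ACG at 40.4.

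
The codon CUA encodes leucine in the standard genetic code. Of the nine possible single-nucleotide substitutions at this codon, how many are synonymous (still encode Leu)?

Position 1: UUA → 1 synonymous.
Position 2: none → 0 synonymous.
Position 3: CUU, CUC, CUG → 3 synonymous.
Total: 1 + 0 + 3 = 4.

4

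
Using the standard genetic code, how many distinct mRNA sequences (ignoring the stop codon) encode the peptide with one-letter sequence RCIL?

Arg: 6 codons.
Cys: 2 codons.
Ile: 3 codons.
Leu: 6 codons.
6 × 2 × 3 × 6 = 216.

216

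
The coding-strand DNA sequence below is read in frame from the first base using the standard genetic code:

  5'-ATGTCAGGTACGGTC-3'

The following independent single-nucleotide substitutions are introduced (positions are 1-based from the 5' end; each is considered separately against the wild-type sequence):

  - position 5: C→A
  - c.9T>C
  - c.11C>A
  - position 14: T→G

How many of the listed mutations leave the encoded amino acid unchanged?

1

Codon 2: TCA (Ser) → TAA (Stop) — nonsense.
Codon 3: GGT (Gly) → GGC (Gly) — synonymous.
Codon 4: ACG (Thr) → AAG (Lys) — missense.
Codon 5: GTC (Val) → GGC (Gly) — missense.
Synonymous: 1 of 4.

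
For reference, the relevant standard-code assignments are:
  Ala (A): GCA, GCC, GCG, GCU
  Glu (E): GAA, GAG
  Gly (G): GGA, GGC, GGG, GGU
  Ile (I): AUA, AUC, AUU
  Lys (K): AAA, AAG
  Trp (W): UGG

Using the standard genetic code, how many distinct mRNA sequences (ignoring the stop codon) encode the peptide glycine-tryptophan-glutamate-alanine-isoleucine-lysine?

Gly: 4 codons.
Trp: 1 codon.
Glu: 2 codons.
Ala: 4 codons.
Ile: 3 codons.
Lys: 2 codons.
4 × 1 × 2 × 4 × 3 × 2 = 192.

192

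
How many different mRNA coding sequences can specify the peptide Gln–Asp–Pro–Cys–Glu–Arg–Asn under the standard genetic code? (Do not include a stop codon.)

768

Gln: 2 codons.
Asp: 2 codons.
Pro: 4 codons.
Cys: 2 codons.
Glu: 2 codons.
Arg: 6 codons.
Asn: 2 codons.
2 × 2 × 4 × 2 × 2 × 6 × 2 = 768.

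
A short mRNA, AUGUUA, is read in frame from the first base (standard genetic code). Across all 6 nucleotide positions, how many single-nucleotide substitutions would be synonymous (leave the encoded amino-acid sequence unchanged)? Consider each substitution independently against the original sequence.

Codon 1 (AUG, Met): 0 synonymous substitutions.
Codon 2 (UUA, Leu): 2 synonymous substitutions.
Total: 0 + 2 = 2.

2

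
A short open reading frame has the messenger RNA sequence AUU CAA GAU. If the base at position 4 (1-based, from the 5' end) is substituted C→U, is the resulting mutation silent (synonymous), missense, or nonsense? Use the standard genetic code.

nonsense

Position 4 falls in codon 2: CAA → Gln.
After the substitution the codon is UAA → Stop.
The new codon is a stop codon, so this is a nonsense mutation.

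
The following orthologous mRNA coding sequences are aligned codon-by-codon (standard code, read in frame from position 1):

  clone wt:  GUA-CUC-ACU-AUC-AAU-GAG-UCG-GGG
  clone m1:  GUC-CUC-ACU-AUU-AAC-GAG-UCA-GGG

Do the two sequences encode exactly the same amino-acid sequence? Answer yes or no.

yes

Codon 1: GUA Val / GUC Val — synonymous.
Codon 2: CUC Leu / CUC Leu — identical.
Codon 3: ACU Thr / ACU Thr — identical.
Codon 4: AUC Ile / AUU Ile — synonymous.
Codon 5: AAU Asn / AAC Asn — synonymous.
Codon 6: GAG Glu / GAG Glu — identical.
Codon 7: UCG Ser / UCA Ser — synonymous.
Codon 8: GGG Gly / GGG Gly — identical.
Nonsynonymous differences: 0 → same protein.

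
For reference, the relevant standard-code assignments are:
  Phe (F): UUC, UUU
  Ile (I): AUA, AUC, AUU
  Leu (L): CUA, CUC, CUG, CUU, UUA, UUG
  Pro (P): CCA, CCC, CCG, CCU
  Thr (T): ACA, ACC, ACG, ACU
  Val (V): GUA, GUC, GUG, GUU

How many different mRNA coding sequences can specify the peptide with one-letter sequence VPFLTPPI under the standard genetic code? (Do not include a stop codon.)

36864

Val: 4 codons.
Pro: 4 codons.
Phe: 2 codons.
Leu: 6 codons.
Thr: 4 codons.
Pro: 4 codons.
Pro: 4 codons.
Ile: 3 codons.
4 × 4 × 2 × 6 × 4 × 4 × 4 × 3 = 36864.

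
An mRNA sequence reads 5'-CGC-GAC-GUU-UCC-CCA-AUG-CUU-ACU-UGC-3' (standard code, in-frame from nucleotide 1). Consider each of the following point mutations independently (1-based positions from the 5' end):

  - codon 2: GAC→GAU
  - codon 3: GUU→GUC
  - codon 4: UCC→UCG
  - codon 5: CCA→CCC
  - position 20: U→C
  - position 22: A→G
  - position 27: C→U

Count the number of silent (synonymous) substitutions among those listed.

Codon 2: GAC (Asp) → GAU (Asp) — synonymous.
Codon 3: GUU (Val) → GUC (Val) — synonymous.
Codon 4: UCC (Ser) → UCG (Ser) — synonymous.
Codon 5: CCA (Pro) → CCC (Pro) — synonymous.
Codon 7: CUU (Leu) → CCU (Pro) — missense.
Codon 8: ACU (Thr) → GCU (Ala) — missense.
Codon 9: UGC (Cys) → UGU (Cys) — synonymous.
Synonymous: 5 of 7.

5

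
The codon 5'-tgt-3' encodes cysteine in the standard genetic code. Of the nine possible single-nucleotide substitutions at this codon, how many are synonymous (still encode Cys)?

Position 1: none → 0 synonymous.
Position 2: none → 0 synonymous.
Position 3: TGC → 1 synonymous.
Total: 0 + 0 + 1 = 1.

1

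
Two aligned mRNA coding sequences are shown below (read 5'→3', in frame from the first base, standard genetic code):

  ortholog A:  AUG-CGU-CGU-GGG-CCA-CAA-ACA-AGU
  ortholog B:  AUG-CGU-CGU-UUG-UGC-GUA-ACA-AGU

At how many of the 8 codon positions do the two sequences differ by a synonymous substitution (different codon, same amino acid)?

Codon 1: AUG Met / AUG Met — identical.
Codon 2: CGU Arg / CGU Arg — identical.
Codon 3: CGU Arg / CGU Arg — identical.
Codon 4: GGG Gly / UUG Leu — nonsynonymous.
Codon 5: CCA Pro / UGC Cys — nonsynonymous.
Codon 6: CAA Gln / GUA Val — nonsynonymous.
Codon 7: ACA Thr / ACA Thr — identical.
Codon 8: AGU Ser / AGU Ser — identical.
Synonymous differences: 0.

0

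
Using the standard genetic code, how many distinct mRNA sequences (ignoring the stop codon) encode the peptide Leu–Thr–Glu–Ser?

288

Leu: 6 codons.
Thr: 4 codons.
Glu: 2 codons.
Ser: 6 codons.
6 × 4 × 2 × 6 = 288.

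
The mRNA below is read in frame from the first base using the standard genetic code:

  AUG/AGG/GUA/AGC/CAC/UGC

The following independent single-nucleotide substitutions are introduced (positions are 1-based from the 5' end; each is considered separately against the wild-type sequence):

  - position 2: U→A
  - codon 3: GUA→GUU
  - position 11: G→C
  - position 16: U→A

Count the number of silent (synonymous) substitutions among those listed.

1

Codon 1: AUG (Met) → AAG (Lys) — missense.
Codon 3: GUA (Val) → GUU (Val) — synonymous.
Codon 4: AGC (Ser) → ACC (Thr) — missense.
Codon 6: UGC (Cys) → AGC (Ser) — missense.
Synonymous: 1 of 4.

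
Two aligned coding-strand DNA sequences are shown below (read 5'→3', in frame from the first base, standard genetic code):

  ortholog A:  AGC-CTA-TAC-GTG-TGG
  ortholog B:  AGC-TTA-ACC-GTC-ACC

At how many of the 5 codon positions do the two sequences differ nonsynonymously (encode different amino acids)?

2

Codon 1: AGC Ser / AGC Ser — identical.
Codon 2: CTA Leu / TTA Leu — synonymous.
Codon 3: TAC Tyr / ACC Thr — nonsynonymous.
Codon 4: GTG Val / GTC Val — synonymous.
Codon 5: TGG Trp / ACC Thr — nonsynonymous.
Nonsynonymous differences: 2.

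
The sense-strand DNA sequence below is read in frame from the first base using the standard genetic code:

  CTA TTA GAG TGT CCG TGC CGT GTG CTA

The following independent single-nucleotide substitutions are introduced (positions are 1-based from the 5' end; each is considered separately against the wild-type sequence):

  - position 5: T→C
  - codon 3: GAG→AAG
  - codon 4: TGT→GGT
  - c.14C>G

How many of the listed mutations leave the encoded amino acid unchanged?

Codon 2: TTA (Leu) → TCA (Ser) — missense.
Codon 3: GAG (Glu) → AAG (Lys) — missense.
Codon 4: TGT (Cys) → GGT (Gly) — missense.
Codon 5: CCG (Pro) → CGG (Arg) — missense.
Synonymous: 0 of 4.

0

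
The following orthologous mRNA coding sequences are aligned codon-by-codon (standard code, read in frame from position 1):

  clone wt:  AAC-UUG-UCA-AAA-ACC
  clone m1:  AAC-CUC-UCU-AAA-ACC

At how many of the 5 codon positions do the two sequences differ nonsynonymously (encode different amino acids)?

Codon 1: AAC Asn / AAC Asn — identical.
Codon 2: UUG Leu / CUC Leu — synonymous.
Codon 3: UCA Ser / UCU Ser — synonymous.
Codon 4: AAA Lys / AAA Lys — identical.
Codon 5: ACC Thr / ACC Thr — identical.
Nonsynonymous differences: 0.

0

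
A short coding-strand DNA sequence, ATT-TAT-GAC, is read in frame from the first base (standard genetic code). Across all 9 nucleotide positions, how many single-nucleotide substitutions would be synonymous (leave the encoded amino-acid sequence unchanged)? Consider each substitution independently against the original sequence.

4

Codon 1 (ATT, Ile): 2 synonymous substitutions.
Codon 2 (TAT, Tyr): 1 synonymous substitution.
Codon 3 (GAC, Asp): 1 synonymous substitution.
Total: 2 + 1 + 1 = 4.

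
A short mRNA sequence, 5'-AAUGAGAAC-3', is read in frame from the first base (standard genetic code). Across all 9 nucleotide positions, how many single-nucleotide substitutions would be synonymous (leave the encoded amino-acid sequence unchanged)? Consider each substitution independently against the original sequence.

3

Codon 1 (AAU, Asn): 1 synonymous substitution.
Codon 2 (GAG, Glu): 1 synonymous substitution.
Codon 3 (AAC, Asn): 1 synonymous substitution.
Total: 1 + 1 + 1 = 3.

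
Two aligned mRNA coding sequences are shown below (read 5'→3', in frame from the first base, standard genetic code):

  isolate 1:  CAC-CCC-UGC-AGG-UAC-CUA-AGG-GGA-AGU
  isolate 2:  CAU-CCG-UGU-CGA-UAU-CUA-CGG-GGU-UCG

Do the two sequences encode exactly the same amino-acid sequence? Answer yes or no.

yes

Codon 1: CAC His / CAU His — synonymous.
Codon 2: CCC Pro / CCG Pro — synonymous.
Codon 3: UGC Cys / UGU Cys — synonymous.
Codon 4: AGG Arg / CGA Arg — synonymous.
Codon 5: UAC Tyr / UAU Tyr — synonymous.
Codon 6: CUA Leu / CUA Leu — identical.
Codon 7: AGG Arg / CGG Arg — synonymous.
Codon 8: GGA Gly / GGU Gly — synonymous.
Codon 9: AGU Ser / UCG Ser — synonymous.
Nonsynonymous differences: 0 → same protein.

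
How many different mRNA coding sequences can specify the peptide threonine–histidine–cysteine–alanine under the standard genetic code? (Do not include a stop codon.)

64

Thr: 4 codons.
His: 2 codons.
Cys: 2 codons.
Ala: 4 codons.
4 × 2 × 2 × 4 = 64.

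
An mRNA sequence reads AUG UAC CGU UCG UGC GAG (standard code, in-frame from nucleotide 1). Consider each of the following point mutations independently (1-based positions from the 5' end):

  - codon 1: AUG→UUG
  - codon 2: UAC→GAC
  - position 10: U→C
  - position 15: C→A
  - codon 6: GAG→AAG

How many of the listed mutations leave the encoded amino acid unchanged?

Codon 1: AUG (Met) → UUG (Leu) — missense.
Codon 2: UAC (Tyr) → GAC (Asp) — missense.
Codon 4: UCG (Ser) → CCG (Pro) — missense.
Codon 5: UGC (Cys) → UGA (Stop) — nonsense.
Codon 6: GAG (Glu) → AAG (Lys) — missense.
Synonymous: 0 of 5.

0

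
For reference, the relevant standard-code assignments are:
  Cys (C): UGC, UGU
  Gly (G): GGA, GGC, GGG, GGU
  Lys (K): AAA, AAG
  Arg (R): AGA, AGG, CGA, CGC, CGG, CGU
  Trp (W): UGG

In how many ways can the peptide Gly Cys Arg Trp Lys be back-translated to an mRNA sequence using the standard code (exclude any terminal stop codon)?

96

Gly: 4 codons.
Cys: 2 codons.
Arg: 6 codons.
Trp: 1 codon.
Lys: 2 codons.
4 × 2 × 6 × 1 × 2 = 96.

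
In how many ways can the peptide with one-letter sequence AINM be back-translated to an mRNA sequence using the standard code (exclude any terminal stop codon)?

24

Ala: 4 codons.
Ile: 3 codons.
Asn: 2 codons.
Met: 1 codon.
4 × 3 × 2 × 1 = 24.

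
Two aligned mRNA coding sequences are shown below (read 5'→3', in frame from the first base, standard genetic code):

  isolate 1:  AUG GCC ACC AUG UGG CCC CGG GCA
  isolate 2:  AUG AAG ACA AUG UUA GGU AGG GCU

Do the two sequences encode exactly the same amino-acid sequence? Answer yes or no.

no

Codon 1: AUG Met / AUG Met — identical.
Codon 2: GCC Ala / AAG Lys — nonsynonymous.
Codon 3: ACC Thr / ACA Thr — synonymous.
Codon 4: AUG Met / AUG Met — identical.
Codon 5: UGG Trp / UUA Leu — nonsynonymous.
Codon 6: CCC Pro / GGU Gly — nonsynonymous.
Codon 7: CGG Arg / AGG Arg — synonymous.
Codon 8: GCA Ala / GCU Ala — synonymous.
Nonsynonymous differences: 3 → different protein.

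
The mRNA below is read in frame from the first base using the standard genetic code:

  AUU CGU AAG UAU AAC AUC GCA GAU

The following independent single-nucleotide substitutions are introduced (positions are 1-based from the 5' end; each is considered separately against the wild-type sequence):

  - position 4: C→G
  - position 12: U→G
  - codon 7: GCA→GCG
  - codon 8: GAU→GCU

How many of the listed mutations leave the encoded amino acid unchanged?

1

Codon 2: CGU (Arg) → GGU (Gly) — missense.
Codon 4: UAU (Tyr) → UAG (Stop) — nonsense.
Codon 7: GCA (Ala) → GCG (Ala) — synonymous.
Codon 8: GAU (Asp) → GCU (Ala) — missense.
Synonymous: 1 of 4.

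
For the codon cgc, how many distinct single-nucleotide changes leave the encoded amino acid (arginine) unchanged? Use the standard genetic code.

Position 1: none → 0 synonymous.
Position 2: none → 0 synonymous.
Position 3: CGU, CGA, CGG → 3 synonymous.
Total: 0 + 0 + 3 = 3.

3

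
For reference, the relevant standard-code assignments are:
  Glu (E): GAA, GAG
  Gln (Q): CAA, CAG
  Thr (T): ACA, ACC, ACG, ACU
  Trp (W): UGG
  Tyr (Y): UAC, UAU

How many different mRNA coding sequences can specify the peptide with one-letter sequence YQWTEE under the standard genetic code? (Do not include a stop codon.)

Tyr: 2 codons.
Gln: 2 codons.
Trp: 1 codon.
Thr: 4 codons.
Glu: 2 codons.
Glu: 2 codons.
2 × 2 × 1 × 4 × 2 × 2 = 64.

64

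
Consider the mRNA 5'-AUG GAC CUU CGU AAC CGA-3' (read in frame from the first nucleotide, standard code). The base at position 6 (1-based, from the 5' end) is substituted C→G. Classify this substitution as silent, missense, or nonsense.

missense

Position 6 falls in codon 2: GAC → Asp.
After the substitution the codon is GAG → Glu.
Asp ≠ Glu, so this is a missense mutation.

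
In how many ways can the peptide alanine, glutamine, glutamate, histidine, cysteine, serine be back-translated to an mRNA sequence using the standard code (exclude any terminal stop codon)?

Ala: 4 codons.
Gln: 2 codons.
Glu: 2 codons.
His: 2 codons.
Cys: 2 codons.
Ser: 6 codons.
4 × 2 × 2 × 2 × 2 × 6 = 384.

384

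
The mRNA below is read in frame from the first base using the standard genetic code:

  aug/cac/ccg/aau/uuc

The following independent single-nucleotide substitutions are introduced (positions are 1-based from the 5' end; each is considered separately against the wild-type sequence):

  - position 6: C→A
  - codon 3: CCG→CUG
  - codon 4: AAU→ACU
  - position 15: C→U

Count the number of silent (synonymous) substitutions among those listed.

Codon 2: CAC (His) → CAA (Gln) — missense.
Codon 3: CCG (Pro) → CUG (Leu) — missense.
Codon 4: AAU (Asn) → ACU (Thr) — missense.
Codon 5: UUC (Phe) → UUU (Phe) — synonymous.
Synonymous: 1 of 4.

1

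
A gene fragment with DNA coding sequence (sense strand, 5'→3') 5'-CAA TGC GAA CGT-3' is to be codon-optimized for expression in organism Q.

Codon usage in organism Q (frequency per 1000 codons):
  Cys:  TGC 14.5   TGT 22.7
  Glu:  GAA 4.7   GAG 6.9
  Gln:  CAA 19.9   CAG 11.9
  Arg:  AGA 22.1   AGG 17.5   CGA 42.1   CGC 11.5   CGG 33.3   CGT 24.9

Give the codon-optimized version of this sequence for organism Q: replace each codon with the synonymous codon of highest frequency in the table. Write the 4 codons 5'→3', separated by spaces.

Codon 1 (Gln): best is CAA at 19.9.
Codon 2 (Cys): best is TGT at 22.7.
Codon 3 (Glu): best is GAG at 6.9.
Codon 4 (Arg): best is CGA at 42.1.

CAA TGT GAG CGA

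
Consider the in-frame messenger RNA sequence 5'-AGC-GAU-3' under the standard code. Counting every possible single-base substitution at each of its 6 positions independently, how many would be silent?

2

Codon 1 (AGC, Ser): 1 synonymous substitution.
Codon 2 (GAU, Asp): 1 synonymous substitution.
Total: 1 + 1 = 2.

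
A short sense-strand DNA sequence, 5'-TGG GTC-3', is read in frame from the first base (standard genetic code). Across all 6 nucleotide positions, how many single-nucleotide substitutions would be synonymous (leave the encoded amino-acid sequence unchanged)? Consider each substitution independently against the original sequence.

3

Codon 1 (TGG, Trp): 0 synonymous substitutions.
Codon 2 (GTC, Val): 3 synonymous substitutions.
Total: 0 + 3 = 3.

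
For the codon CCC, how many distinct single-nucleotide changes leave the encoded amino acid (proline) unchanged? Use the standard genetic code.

Position 1: none → 0 synonymous.
Position 2: none → 0 synonymous.
Position 3: CCT, CCA, CCG → 3 synonymous.
Total: 0 + 0 + 3 = 3.

3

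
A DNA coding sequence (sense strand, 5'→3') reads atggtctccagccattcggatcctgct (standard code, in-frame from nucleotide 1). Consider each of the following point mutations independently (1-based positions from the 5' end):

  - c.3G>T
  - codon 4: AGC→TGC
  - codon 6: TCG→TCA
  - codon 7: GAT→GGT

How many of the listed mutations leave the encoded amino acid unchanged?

1

Codon 1: ATG (Met) → ATT (Ile) — missense.
Codon 4: AGC (Ser) → TGC (Cys) — missense.
Codon 6: TCG (Ser) → TCA (Ser) — synonymous.
Codon 7: GAT (Asp) → GGT (Gly) — missense.
Synonymous: 1 of 4.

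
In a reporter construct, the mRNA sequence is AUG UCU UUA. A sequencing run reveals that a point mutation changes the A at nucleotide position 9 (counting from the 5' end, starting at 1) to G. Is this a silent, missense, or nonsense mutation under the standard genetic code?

Position 9 falls in codon 3: UUA → Leu.
After the substitution the codon is UUG → Leu.
Both encode Leu, so the change is synonymous.

silent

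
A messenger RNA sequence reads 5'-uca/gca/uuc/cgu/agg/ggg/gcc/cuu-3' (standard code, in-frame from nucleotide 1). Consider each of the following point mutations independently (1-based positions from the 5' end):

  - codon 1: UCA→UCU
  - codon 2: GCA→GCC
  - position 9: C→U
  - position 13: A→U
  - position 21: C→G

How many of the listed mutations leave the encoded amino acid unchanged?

4

Codon 1: UCA (Ser) → UCU (Ser) — synonymous.
Codon 2: GCA (Ala) → GCC (Ala) — synonymous.
Codon 3: UUC (Phe) → UUU (Phe) — synonymous.
Codon 5: AGG (Arg) → UGG (Trp) — missense.
Codon 7: GCC (Ala) → GCG (Ala) — synonymous.
Synonymous: 4 of 5.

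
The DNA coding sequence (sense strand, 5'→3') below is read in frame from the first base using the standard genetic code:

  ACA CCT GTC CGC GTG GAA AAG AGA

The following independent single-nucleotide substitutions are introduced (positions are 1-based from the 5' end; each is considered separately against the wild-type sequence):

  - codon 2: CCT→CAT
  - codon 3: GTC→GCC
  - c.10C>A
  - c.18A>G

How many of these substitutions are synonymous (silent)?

Codon 2: CCT (Pro) → CAT (His) — missense.
Codon 3: GTC (Val) → GCC (Ala) — missense.
Codon 4: CGC (Arg) → AGC (Ser) — missense.
Codon 6: GAA (Glu) → GAG (Glu) — synonymous.
Synonymous: 1 of 4.

1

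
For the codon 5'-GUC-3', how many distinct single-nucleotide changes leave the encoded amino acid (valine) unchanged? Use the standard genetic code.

Position 1: none → 0 synonymous.
Position 2: none → 0 synonymous.
Position 3: GUU, GUA, GUG → 3 synonymous.
Total: 0 + 0 + 3 = 3.

3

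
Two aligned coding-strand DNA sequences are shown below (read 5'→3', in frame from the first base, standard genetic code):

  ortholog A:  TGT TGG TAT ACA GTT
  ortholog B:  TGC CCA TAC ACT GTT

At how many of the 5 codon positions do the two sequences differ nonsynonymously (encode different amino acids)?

1

Codon 1: TGT Cys / TGC Cys — synonymous.
Codon 2: TGG Trp / CCA Pro — nonsynonymous.
Codon 3: TAT Tyr / TAC Tyr — synonymous.
Codon 4: ACA Thr / ACT Thr — synonymous.
Codon 5: GTT Val / GTT Val — identical.
Nonsynonymous differences: 1.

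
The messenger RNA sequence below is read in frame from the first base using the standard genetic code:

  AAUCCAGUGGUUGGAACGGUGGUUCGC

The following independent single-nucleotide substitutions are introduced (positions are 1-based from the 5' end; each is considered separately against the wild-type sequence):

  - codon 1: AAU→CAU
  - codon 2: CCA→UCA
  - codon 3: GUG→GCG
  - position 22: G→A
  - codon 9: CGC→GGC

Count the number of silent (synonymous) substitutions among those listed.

Codon 1: AAU (Asn) → CAU (His) — missense.
Codon 2: CCA (Pro) → UCA (Ser) — missense.
Codon 3: GUG (Val) → GCG (Ala) — missense.
Codon 8: GUU (Val) → AUU (Ile) — missense.
Codon 9: CGC (Arg) → GGC (Gly) — missense.
Synonymous: 0 of 5.

0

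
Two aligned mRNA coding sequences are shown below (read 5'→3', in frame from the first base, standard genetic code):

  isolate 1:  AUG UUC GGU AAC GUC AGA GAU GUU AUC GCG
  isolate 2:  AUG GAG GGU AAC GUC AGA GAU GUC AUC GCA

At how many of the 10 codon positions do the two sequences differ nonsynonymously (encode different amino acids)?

1

Codon 1: AUG Met / AUG Met — identical.
Codon 2: UUC Phe / GAG Glu — nonsynonymous.
Codon 3: GGU Gly / GGU Gly — identical.
Codon 4: AAC Asn / AAC Asn — identical.
Codon 5: GUC Val / GUC Val — identical.
Codon 6: AGA Arg / AGA Arg — identical.
Codon 7: GAU Asp / GAU Asp — identical.
Codon 8: GUU Val / GUC Val — synonymous.
Codon 9: AUC Ile / AUC Ile — identical.
Codon 10: GCG Ala / GCA Ala — synonymous.
Nonsynonymous differences: 1.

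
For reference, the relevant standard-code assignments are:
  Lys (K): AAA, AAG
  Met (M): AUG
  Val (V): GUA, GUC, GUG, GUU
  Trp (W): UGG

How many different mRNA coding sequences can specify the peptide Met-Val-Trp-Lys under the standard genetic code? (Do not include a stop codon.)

Met: 1 codon.
Val: 4 codons.
Trp: 1 codon.
Lys: 2 codons.
1 × 4 × 1 × 2 = 8.

8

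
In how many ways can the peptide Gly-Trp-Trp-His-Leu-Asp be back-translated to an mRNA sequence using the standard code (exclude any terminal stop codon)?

96

Gly: 4 codons.
Trp: 1 codon.
Trp: 1 codon.
His: 2 codons.
Leu: 6 codons.
Asp: 2 codons.
4 × 1 × 1 × 2 × 6 × 2 = 96.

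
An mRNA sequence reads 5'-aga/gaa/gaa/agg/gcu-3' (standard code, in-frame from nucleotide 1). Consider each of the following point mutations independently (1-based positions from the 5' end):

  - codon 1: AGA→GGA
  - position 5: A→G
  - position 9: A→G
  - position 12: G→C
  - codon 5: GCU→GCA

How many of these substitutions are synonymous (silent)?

2

Codon 1: AGA (Arg) → GGA (Gly) — missense.
Codon 2: GAA (Glu) → GGA (Gly) — missense.
Codon 3: GAA (Glu) → GAG (Glu) — synonymous.
Codon 4: AGG (Arg) → AGC (Ser) — missense.
Codon 5: GCU (Ala) → GCA (Ala) — synonymous.
Synonymous: 2 of 5.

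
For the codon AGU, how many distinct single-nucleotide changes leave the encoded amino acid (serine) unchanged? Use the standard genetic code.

Position 1: none → 0 synonymous.
Position 2: none → 0 synonymous.
Position 3: AGC → 1 synonymous.
Total: 0 + 0 + 1 = 1.

1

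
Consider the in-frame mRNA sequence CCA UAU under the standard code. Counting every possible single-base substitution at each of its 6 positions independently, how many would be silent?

Codon 1 (CCA, Pro): 3 synonymous substitutions.
Codon 2 (UAU, Tyr): 1 synonymous substitution.
Total: 3 + 1 = 4.

4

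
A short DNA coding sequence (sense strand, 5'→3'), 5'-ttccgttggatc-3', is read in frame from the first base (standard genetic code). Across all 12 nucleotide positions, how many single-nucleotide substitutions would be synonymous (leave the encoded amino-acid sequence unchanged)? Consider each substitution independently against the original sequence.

Codon 1 (TTC, Phe): 1 synonymous substitution.
Codon 2 (CGT, Arg): 3 synonymous substitutions.
Codon 3 (TGG, Trp): 0 synonymous substitutions.
Codon 4 (ATC, Ile): 2 synonymous substitutions.
Total: 1 + 3 + 0 + 2 = 6.

6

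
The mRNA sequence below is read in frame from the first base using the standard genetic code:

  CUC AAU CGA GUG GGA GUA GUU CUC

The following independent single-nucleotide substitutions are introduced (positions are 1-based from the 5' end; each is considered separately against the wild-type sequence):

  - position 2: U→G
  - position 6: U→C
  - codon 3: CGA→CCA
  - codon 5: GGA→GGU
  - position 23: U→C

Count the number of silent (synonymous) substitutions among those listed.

2

Codon 1: CUC (Leu) → CGC (Arg) — missense.
Codon 2: AAU (Asn) → AAC (Asn) — synonymous.
Codon 3: CGA (Arg) → CCA (Pro) — missense.
Codon 5: GGA (Gly) → GGU (Gly) — synonymous.
Codon 8: CUC (Leu) → CCC (Pro) — missense.
Synonymous: 2 of 5.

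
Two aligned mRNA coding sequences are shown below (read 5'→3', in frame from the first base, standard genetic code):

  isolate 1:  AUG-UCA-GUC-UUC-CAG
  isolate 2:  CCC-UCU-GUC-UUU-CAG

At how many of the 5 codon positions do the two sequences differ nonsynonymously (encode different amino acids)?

Codon 1: AUG Met / CCC Pro — nonsynonymous.
Codon 2: UCA Ser / UCU Ser — synonymous.
Codon 3: GUC Val / GUC Val — identical.
Codon 4: UUC Phe / UUU Phe — synonymous.
Codon 5: CAG Gln / CAG Gln — identical.
Nonsynonymous differences: 1.

1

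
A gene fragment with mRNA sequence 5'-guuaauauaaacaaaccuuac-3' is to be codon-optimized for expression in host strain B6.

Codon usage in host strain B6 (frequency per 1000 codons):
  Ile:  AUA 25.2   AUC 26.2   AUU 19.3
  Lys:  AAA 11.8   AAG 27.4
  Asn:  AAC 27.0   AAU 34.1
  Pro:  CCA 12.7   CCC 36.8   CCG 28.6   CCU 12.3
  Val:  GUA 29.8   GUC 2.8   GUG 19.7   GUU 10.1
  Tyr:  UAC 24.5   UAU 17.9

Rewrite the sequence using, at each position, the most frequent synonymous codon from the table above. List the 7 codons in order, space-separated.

GUA AAU AUC AAU AAG CCC UAC

Codon 1 (Val): best is GUA at 29.8.
Codon 2 (Asn): best is AAU at 34.1.
Codon 3 (Ile): best is AUC at 26.2.
Codon 4 (Asn): best is AAU at 34.1.
Codon 5 (Lys): best is AAG at 27.4.
Codon 6 (Pro): best is CCC at 36.8.
Codon 7 (Tyr): best is UAC at 24.5.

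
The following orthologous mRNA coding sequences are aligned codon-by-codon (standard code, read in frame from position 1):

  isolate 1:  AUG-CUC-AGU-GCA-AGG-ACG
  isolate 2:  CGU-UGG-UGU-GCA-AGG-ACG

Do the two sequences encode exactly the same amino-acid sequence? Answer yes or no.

Codon 1: AUG Met / CGU Arg — nonsynonymous.
Codon 2: CUC Leu / UGG Trp — nonsynonymous.
Codon 3: AGU Ser / UGU Cys — nonsynonymous.
Codon 4: GCA Ala / GCA Ala — identical.
Codon 5: AGG Arg / AGG Arg — identical.
Codon 6: ACG Thr / ACG Thr — identical.
Nonsynonymous differences: 3 → different protein.

no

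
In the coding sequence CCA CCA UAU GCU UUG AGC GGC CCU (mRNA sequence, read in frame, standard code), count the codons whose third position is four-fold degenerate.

Codon 1 CCA (Pro): third position 4-fold.
Codon 2 CCA (Pro): third position 4-fold.
Codon 3 UAU (Tyr): third position 2-fold.
Codon 4 GCU (Ala): third position 4-fold.
Codon 5 UUG (Leu): third position 2-fold.
Codon 6 AGC (Ser): third position 2-fold.
Codon 7 GGC (Gly): third position 4-fold.
Codon 8 CCU (Pro): third position 4-fold.
Four-fold degenerate third positions: 5.

5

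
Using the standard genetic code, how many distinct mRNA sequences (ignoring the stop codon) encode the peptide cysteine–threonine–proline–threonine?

Cys: 2 codons.
Thr: 4 codons.
Pro: 4 codons.
Thr: 4 codons.
2 × 4 × 4 × 4 = 128.

128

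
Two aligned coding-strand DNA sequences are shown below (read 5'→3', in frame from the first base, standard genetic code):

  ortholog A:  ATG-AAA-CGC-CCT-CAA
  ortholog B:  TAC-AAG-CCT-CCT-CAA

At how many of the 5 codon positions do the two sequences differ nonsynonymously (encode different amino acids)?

2

Codon 1: ATG Met / TAC Tyr — nonsynonymous.
Codon 2: AAA Lys / AAG Lys — synonymous.
Codon 3: CGC Arg / CCT Pro — nonsynonymous.
Codon 4: CCT Pro / CCT Pro — identical.
Codon 5: CAA Gln / CAA Gln — identical.
Nonsynonymous differences: 2.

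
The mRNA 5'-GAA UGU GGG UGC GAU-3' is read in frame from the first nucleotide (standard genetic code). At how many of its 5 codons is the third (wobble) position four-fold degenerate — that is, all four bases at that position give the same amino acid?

Codon 1 GAA (Glu): third position 2-fold.
Codon 2 UGU (Cys): third position 2-fold.
Codon 3 GGG (Gly): third position 4-fold.
Codon 4 UGC (Cys): third position 2-fold.
Codon 5 GAU (Asp): third position 2-fold.
Four-fold degenerate third positions: 1.

1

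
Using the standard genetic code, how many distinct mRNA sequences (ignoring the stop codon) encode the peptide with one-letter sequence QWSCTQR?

Gln: 2 codons.
Trp: 1 codon.
Ser: 6 codons.
Cys: 2 codons.
Thr: 4 codons.
Gln: 2 codons.
Arg: 6 codons.
2 × 1 × 6 × 2 × 4 × 2 × 6 = 1152.

1152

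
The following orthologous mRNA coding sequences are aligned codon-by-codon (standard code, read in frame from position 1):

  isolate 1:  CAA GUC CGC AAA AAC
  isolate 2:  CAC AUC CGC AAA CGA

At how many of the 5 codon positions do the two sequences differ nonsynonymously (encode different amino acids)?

3

Codon 1: CAA Gln / CAC His — nonsynonymous.
Codon 2: GUC Val / AUC Ile — nonsynonymous.
Codon 3: CGC Arg / CGC Arg — identical.
Codon 4: AAA Lys / AAA Lys — identical.
Codon 5: AAC Asn / CGA Arg — nonsynonymous.
Nonsynonymous differences: 3.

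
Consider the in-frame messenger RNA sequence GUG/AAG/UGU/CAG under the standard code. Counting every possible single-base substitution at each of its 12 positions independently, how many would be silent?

6

Codon 1 (GUG, Val): 3 synonymous substitutions.
Codon 2 (AAG, Lys): 1 synonymous substitution.
Codon 3 (UGU, Cys): 1 synonymous substitution.
Codon 4 (CAG, Gln): 1 synonymous substitution.
Total: 3 + 1 + 1 + 1 = 6.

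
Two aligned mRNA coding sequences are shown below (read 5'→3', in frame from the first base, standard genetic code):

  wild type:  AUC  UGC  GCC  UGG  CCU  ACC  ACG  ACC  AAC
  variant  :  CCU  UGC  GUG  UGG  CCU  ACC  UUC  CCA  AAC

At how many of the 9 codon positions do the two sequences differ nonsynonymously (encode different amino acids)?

Codon 1: AUC Ile / CCU Pro — nonsynonymous.
Codon 2: UGC Cys / UGC Cys — identical.
Codon 3: GCC Ala / GUG Val — nonsynonymous.
Codon 4: UGG Trp / UGG Trp — identical.
Codon 5: CCU Pro / CCU Pro — identical.
Codon 6: ACC Thr / ACC Thr — identical.
Codon 7: ACG Thr / UUC Phe — nonsynonymous.
Codon 8: ACC Thr / CCA Pro — nonsynonymous.
Codon 9: AAC Asn / AAC Asn — identical.
Nonsynonymous differences: 4.

4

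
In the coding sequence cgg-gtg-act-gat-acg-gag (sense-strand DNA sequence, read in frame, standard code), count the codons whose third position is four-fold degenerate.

4

Codon 1 CGG (Arg): third position 4-fold.
Codon 2 GTG (Val): third position 4-fold.
Codon 3 ACT (Thr): third position 4-fold.
Codon 4 GAT (Asp): third position 2-fold.
Codon 5 ACG (Thr): third position 4-fold.
Codon 6 GAG (Glu): third position 2-fold.
Four-fold degenerate third positions: 4.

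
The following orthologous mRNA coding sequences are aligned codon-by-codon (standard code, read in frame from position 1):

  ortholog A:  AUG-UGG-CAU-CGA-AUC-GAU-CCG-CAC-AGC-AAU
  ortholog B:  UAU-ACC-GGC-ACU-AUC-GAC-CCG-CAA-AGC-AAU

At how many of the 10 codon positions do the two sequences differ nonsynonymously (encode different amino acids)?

Codon 1: AUG Met / UAU Tyr — nonsynonymous.
Codon 2: UGG Trp / ACC Thr — nonsynonymous.
Codon 3: CAU His / GGC Gly — nonsynonymous.
Codon 4: CGA Arg / ACU Thr — nonsynonymous.
Codon 5: AUC Ile / AUC Ile — identical.
Codon 6: GAU Asp / GAC Asp — synonymous.
Codon 7: CCG Pro / CCG Pro — identical.
Codon 8: CAC His / CAA Gln — nonsynonymous.
Codon 9: AGC Ser / AGC Ser — identical.
Codon 10: AAU Asn / AAU Asn — identical.
Nonsynonymous differences: 5.

5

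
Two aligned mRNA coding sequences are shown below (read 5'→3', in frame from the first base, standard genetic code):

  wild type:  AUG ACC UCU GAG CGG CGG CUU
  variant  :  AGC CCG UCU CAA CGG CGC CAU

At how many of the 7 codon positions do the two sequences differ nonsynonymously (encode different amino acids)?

4

Codon 1: AUG Met / AGC Ser — nonsynonymous.
Codon 2: ACC Thr / CCG Pro — nonsynonymous.
Codon 3: UCU Ser / UCU Ser — identical.
Codon 4: GAG Glu / CAA Gln — nonsynonymous.
Codon 5: CGG Arg / CGG Arg — identical.
Codon 6: CGG Arg / CGC Arg — synonymous.
Codon 7: CUU Leu / CAU His — nonsynonymous.
Nonsynonymous differences: 4.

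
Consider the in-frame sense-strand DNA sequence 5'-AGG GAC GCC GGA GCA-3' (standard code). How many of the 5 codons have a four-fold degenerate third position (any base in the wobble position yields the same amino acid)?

3

Codon 1 AGG (Arg): third position 2-fold.
Codon 2 GAC (Asp): third position 2-fold.
Codon 3 GCC (Ala): third position 4-fold.
Codon 4 GGA (Gly): third position 4-fold.
Codon 5 GCA (Ala): third position 4-fold.
Four-fold degenerate third positions: 3.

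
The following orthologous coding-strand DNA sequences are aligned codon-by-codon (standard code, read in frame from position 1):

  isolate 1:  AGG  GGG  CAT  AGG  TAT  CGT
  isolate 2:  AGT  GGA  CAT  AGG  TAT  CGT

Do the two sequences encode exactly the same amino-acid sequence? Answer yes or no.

Codon 1: AGG Arg / AGT Ser — nonsynonymous.
Codon 2: GGG Gly / GGA Gly — synonymous.
Codon 3: CAT His / CAT His — identical.
Codon 4: AGG Arg / AGG Arg — identical.
Codon 5: TAT Tyr / TAT Tyr — identical.
Codon 6: CGT Arg / CGT Arg — identical.
Nonsynonymous differences: 1 → different protein.

no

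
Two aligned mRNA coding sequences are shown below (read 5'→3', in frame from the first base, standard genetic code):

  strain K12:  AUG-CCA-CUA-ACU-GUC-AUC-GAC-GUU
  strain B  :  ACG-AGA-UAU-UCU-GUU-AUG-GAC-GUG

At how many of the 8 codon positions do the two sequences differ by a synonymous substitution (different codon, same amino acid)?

2

Codon 1: AUG Met / ACG Thr — nonsynonymous.
Codon 2: CCA Pro / AGA Arg — nonsynonymous.
Codon 3: CUA Leu / UAU Tyr — nonsynonymous.
Codon 4: ACU Thr / UCU Ser — nonsynonymous.
Codon 5: GUC Val / GUU Val — synonymous.
Codon 6: AUC Ile / AUG Met — nonsynonymous.
Codon 7: GAC Asp / GAC Asp — identical.
Codon 8: GUU Val / GUG Val — synonymous.
Synonymous differences: 2.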